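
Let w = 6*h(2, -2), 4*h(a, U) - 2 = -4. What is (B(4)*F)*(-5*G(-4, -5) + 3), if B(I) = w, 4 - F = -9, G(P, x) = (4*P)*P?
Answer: 12363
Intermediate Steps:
G(P, x) = 4*P²
h(a, U) = -½ (h(a, U) = ½ + (¼)*(-4) = ½ - 1 = -½)
F = 13 (F = 4 - 1*(-9) = 4 + 9 = 13)
w = -3 (w = 6*(-½) = -3)
B(I) = -3
(B(4)*F)*(-5*G(-4, -5) + 3) = (-3*13)*(-20*(-4)² + 3) = -39*(-20*16 + 3) = -39*(-5*64 + 3) = -39*(-320 + 3) = -39*(-317) = 12363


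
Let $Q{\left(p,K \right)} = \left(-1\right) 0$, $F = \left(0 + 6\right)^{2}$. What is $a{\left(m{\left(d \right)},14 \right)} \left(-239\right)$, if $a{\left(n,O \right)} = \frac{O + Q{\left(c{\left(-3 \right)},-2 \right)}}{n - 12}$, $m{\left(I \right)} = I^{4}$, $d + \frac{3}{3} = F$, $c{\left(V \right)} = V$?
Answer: $- \frac{3346}{1500613} \approx -0.0022298$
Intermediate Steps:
$F = 36$ ($F = 6^{2} = 36$)
$d = 35$ ($d = -1 + 36 = 35$)
$Q{\left(p,K \right)} = 0$
$a{\left(n,O \right)} = \frac{O}{-12 + n}$ ($a{\left(n,O \right)} = \frac{O + 0}{n - 12} = \frac{O}{-12 + n}$)
$a{\left(m{\left(d \right)},14 \right)} \left(-239\right) = \frac{14}{-12 + 35^{4}} \left(-239\right) = \frac{14}{-12 + 1500625} \left(-239\right) = \frac{14}{1500613} \left(-239\right) = - \frac{3346}{1500613}$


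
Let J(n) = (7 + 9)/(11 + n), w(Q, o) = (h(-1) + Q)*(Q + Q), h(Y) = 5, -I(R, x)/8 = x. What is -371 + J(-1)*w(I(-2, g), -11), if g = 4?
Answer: 11969/5 ≈ 2393.8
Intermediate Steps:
I(R, x) = -8*x
w(Q, o) = 2*Q*(5 + Q) (w(Q, o) = (5 + Q)*(Q + Q) = (5 + Q)*(2*Q) = 2*Q*(5 + Q))
J(n) = 16/(11 + n)
-371 + J(-1)*w(I(-2, g), -11) = -371 + (16/(11 - 1))*(2*(-8*4)*(5 - 8*4)) = -371 + (16/10)*(2*(-32)*(5 - 32)) = -371 + (16*(⅒))*(2*(-32)*(-27)) = -371 + (8/5)*1728 = -371 + 13824/5 = 11969/5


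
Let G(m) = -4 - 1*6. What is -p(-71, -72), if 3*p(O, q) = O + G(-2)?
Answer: 27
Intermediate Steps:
G(m) = -10 (G(m) = -4 - 6 = -10)
p(O, q) = -10/3 + O/3 (p(O, q) = (O - 10)/3 = (-10 + O)/3 = -10/3 + O/3)
-p(-71, -72) = -(-10/3 + (1/3)*(-71)) = -(-10/3 - 71/3) = -1*(-27) = 27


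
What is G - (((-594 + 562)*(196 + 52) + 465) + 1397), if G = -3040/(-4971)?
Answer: 30196894/4971 ≈ 6074.6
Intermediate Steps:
G = 3040/4971 (G = -3040*(-1/4971) = 3040/4971 ≈ 0.61155)
G - (((-594 + 562)*(196 + 52) + 465) + 1397) = 3040/4971 - (((-594 + 562)*(196 + 52) + 465) + 1397) = 3040/4971 - ((-32*248 + 465) + 1397) = 3040/4971 - ((-7936 + 465) + 1397) = 3040/4971 - (-7471 + 1397) = 3040/4971 - 1*(-6074) = 3040/4971 + 6074 = 30196894/4971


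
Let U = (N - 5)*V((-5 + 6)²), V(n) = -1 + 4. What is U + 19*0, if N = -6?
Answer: -33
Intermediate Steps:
V(n) = 3
U = -33 (U = (-6 - 5)*3 = -11*3 = -33)
U + 19*0 = -33 + 19*0 = -33 + 0 = -33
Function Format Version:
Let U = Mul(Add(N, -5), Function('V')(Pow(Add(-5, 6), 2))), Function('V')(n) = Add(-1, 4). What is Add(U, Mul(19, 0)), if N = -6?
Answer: -33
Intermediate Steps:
Function('V')(n) = 3
U = -33 (U = Mul(Add(-6, -5), 3) = Mul(-11, 3) = -33)
Add(U, Mul(19, 0)) = Add(-33, Mul(19, 0)) = Add(-33, 0) = -33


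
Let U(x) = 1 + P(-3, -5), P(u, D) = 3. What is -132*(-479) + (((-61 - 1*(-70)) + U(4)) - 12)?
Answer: 63229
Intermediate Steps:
U(x) = 4 (U(x) = 1 + 3 = 4)
-132*(-479) + (((-61 - 1*(-70)) + U(4)) - 12) = -132*(-479) + (((-61 - 1*(-70)) + 4) - 12) = 63228 + (((-61 + 70) + 4) - 12) = 63228 + ((9 + 4) - 12) = 63228 + (13 - 12) = 63228 + 1 = 63229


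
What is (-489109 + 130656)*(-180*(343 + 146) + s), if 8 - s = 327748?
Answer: 149030419280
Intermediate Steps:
s = -327740 (s = 8 - 1*327748 = 8 - 327748 = -327740)
(-489109 + 130656)*(-180*(343 + 146) + s) = (-489109 + 130656)*(-180*(343 + 146) - 327740) = -358453*(-180*489 - 327740) = -358453*(-88020 - 327740) = -358453*(-415760) = 149030419280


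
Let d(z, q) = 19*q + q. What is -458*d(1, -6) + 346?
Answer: 55306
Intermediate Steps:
d(z, q) = 20*q
-458*d(1, -6) + 346 = -9160*(-6) + 346 = -458*(-120) + 346 = 54960 + 346 = 55306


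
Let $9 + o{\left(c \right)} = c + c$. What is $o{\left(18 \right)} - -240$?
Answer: $267$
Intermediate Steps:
$o{\left(c \right)} = -9 + 2 c$ ($o{\left(c \right)} = -9 + \left(c + c\right) = -9 + 2 c$)
$o{\left(18 \right)} - -240 = \left(-9 + 2 \cdot 18\right) - -240 = \left(-9 + 36\right) + 240 = 27 + 240 = 267$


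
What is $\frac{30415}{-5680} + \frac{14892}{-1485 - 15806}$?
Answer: $- \frac{122098465}{19642576} \approx -6.216$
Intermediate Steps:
$\frac{30415}{-5680} + \frac{14892}{-1485 - 15806} = 30415 \left(- \frac{1}{5680}\right) + \frac{14892}{-17291} = - \frac{6083}{1136} + 14892 \left(- \frac{1}{17291}\right) = - \frac{6083}{1136} - \frac{14892}{17291} = - \frac{122098465}{19642576}$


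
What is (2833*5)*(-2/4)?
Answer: -14165/2 ≈ -7082.5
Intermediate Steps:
(2833*5)*(-2/4) = 14165*(-2*¼) = 14165*(-½) = -14165/2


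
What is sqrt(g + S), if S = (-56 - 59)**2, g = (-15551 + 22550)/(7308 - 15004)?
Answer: sqrt(48952621081)/1924 ≈ 115.00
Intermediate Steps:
g = -6999/7696 (g = 6999/(-7696) = 6999*(-1/7696) = -6999/7696 ≈ -0.90943)
S = 13225 (S = (-115)**2 = 13225)
sqrt(g + S) = sqrt(-6999/7696 + 13225) = sqrt(101772601/7696) = sqrt(48952621081)/1924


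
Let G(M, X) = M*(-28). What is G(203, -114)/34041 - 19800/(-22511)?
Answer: 78008468/109470993 ≈ 0.71259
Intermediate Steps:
G(M, X) = -28*M
G(203, -114)/34041 - 19800/(-22511) = -28*203/34041 - 19800/(-22511) = -5684*1/34041 - 19800*(-1/22511) = -812/4863 + 19800/22511 = 78008468/109470993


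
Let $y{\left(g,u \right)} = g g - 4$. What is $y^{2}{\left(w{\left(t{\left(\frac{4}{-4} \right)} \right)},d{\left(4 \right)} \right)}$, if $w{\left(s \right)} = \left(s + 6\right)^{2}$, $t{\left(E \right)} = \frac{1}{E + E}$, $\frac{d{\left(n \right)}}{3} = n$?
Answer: $\frac{212488929}{256} \approx 8.3004 \cdot 10^{5}$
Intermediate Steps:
$d{\left(n \right)} = 3 n$
$t{\left(E \right)} = \frac{1}{2 E}$
$w{\left(s \right)} = \left(6 + s\right)^{2}$
$y{\left(g,u \right)} = -4 + g^{2}$ ($y{\left(g,u \right)} = g^{2} - 4 = -4 + g^{2}$)
$y^{2}{\left(w{\left(t{\left(\frac{4}{-4} \right)} \right)},d{\left(4 \right)} \right)} = \left(-4 + \left(\left(6 + \frac{1}{2 \frac{4}{-4}}\right)^{2}\right)^{2}\right)^{2} = \left(-4 + \left(\left(6 + \frac{1}{2 \cdot 4 \left(- \frac{1}{4}\right)}\right)^{2}\right)^{2}\right)^{2} = \left(-4 + \left(\left(6 + \frac{1}{2 \left(-1\right)}\right)^{2}\right)^{2}\right)^{2} = \left(-4 + \left(\left(6 + \frac{1}{2} \left(-1\right)\right)^{2}\right)^{2}\right)^{2} = \left(-4 + \left(\left(6 - \frac{1}{2}\right)^{2}\right)^{2}\right)^{2} = \left(-4 + \left(\left(\frac{11}{2}\right)^{2}\right)^{2}\right)^{2} = \left(-4 + \left(\frac{121}{4}\right)^{2}\right)^{2} = \left(-4 + \frac{14641}{16}\right)^{2} = \left(\frac{14577}{16}\right)^{2} = \frac{212488929}{256}$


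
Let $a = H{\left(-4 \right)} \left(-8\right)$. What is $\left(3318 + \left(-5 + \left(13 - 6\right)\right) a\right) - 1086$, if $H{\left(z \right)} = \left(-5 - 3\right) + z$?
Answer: $2424$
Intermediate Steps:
$H{\left(z \right)} = -8 + z$
$a = 96$ ($a = \left(-8 - 4\right) \left(-8\right) = \left(-12\right) \left(-8\right) = 96$)
$\left(3318 + \left(-5 + \left(13 - 6\right)\right) a\right) - 1086 = \left(3318 + \left(-5 + \left(13 - 6\right)\right) 96\right) - 1086 = \left(3318 + \left(-5 + 7\right) 96\right) - 1086 = \left(3318 + 2 \cdot 96\right) - 1086 = \left(3318 + 192\right) - 1086 = 3510 - 1086 = 2424$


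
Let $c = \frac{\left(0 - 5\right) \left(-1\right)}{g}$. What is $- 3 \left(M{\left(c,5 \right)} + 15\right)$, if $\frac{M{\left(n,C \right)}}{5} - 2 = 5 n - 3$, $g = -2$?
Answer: $\frac{315}{2} \approx 157.5$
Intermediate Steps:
$c = - \frac{5}{2}$ ($c = \frac{\left(0 - 5\right) \left(-1\right)}{-2} = \left(-5\right) \left(-1\right) \left(- \frac{1}{2}\right) = 5 \left(- \frac{1}{2}\right) = - \frac{5}{2} \approx -2.5$)
$M{\left(n,C \right)} = -5 + 25 n$ ($M{\left(n,C \right)} = 10 + 5 \left(5 n - 3\right) = 10 + 5 \left(-3 + 5 n\right) = 10 + \left(-15 + 25 n\right) = -5 + 25 n$)
$- 3 \left(M{\left(c,5 \right)} + 15\right) = - 3 \left(\left(-5 + 25 \left(- \frac{5}{2}\right)\right) + 15\right) = - 3 \left(\left(-5 - \frac{125}{2}\right) + 15\right) = - 3 \left(- \frac{135}{2} + 15\right) = \left(-3\right) \left(- \frac{105}{2}\right) = \frac{315}{2}$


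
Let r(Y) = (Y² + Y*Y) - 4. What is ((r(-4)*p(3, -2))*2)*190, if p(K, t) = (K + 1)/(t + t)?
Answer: -10640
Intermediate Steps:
r(Y) = -4 + 2*Y² (r(Y) = (Y² + Y²) - 4 = 2*Y² - 4 = -4 + 2*Y²)
p(K, t) = (1 + K)/(2*t) (p(K, t) = (1 + K)/((2*t)) = (1 + K)*(1/(2*t)) = (1 + K)/(2*t))
((r(-4)*p(3, -2))*2)*190 = (((-4 + 2*(-4)²)*((½)*(1 + 3)/(-2)))*2)*190 = (((-4 + 2*16)*((½)*(-½)*4))*2)*190 = (((-4 + 32)*(-1))*2)*190 = ((28*(-1))*2)*190 = -28*2*190 = -56*190 = -10640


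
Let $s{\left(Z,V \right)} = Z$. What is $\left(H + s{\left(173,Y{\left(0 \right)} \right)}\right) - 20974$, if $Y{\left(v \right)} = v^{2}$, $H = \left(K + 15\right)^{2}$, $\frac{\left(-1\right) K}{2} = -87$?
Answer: $14920$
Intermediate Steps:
$K = 174$ ($K = \left(-2\right) \left(-87\right) = 174$)
$H = 35721$ ($H = \left(174 + 15\right)^{2} = 189^{2} = 35721$)
$\left(H + s{\left(173,Y{\left(0 \right)} \right)}\right) - 20974 = \left(35721 + 173\right) - 20974 = 35894 - 20974 = 14920$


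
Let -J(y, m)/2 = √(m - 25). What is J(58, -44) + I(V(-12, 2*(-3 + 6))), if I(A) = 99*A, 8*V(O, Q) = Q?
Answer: 297/4 - 2*I*√69 ≈ 74.25 - 16.613*I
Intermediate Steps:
V(O, Q) = Q/8
J(y, m) = -2*√(-25 + m) (J(y, m) = -2*√(m - 25) = -2*√(-25 + m))
J(58, -44) + I(V(-12, 2*(-3 + 6))) = -2*√(-25 - 44) + 99*((2*(-3 + 6))/8) = -2*I*√69 + 99*((2*3)/8) = -2*I*√69 + 99*((⅛)*6) = -2*I*√69 + 99*(¾) = -2*I*√69 + 297/4 = 297/4 - 2*I*√69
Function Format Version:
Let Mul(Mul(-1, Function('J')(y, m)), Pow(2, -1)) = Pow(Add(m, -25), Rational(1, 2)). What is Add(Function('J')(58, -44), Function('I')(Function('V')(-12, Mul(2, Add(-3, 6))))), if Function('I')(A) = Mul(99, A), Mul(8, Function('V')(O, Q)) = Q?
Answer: Add(Rational(297, 4), Mul(-2, I, Pow(69, Rational(1, 2)))) ≈ Add(74.250, Mul(-16.613, I))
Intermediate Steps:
Function('V')(O, Q) = Mul(Rational(1, 8), Q)
Function('J')(y, m) = Mul(-2, Pow(Add(-25, m), Rational(1, 2))) (Function('J')(y, m) = Mul(-2, Pow(Add(m, -25), Rational(1, 2))) = Mul(-2, Pow(Add(-25, m), Rational(1, 2))))
Add(Function('J')(58, -44), Function('I')(Function('V')(-12, Mul(2, Add(-3, 6))))) = Add(Mul(-2, Pow(Add(-25, -44), Rational(1, 2))), Mul(99, Mul(Rational(1, 8), Mul(2, Add(-3, 6))))) = Add(Mul(-2, Pow(-69, Rational(1, 2))), Mul(99, Mul(Rational(1, 8), Mul(2, 3)))) = Add(Mul(-2, Mul(I, Pow(69, Rational(1, 2)))), Mul(99, Mul(Rational(1, 8), 6))) = Add(Mul(-2, I, Pow(69, Rational(1, 2))), Mul(99, Rational(3, 4))) = Add(Mul(-2, I, Pow(69, Rational(1, 2))), Rational(297, 4)) = Add(Rational(297, 4), Mul(-2, I, Pow(69, Rational(1, 2))))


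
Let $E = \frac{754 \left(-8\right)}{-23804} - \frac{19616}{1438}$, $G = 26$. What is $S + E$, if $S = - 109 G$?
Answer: $- \frac{12183314502}{4278769} \approx -2847.4$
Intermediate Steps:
$S = -2834$ ($S = \left(-109\right) 26 = -2834$)
$E = - \frac{57283156}{4278769}$ ($E = \left(-6032\right) \left(- \frac{1}{23804}\right) - \frac{9808}{719} = \frac{1508}{5951} - \frac{9808}{719} = - \frac{57283156}{4278769} \approx -13.388$)
$S + E = -2834 - \frac{57283156}{4278769} = - \frac{12183314502}{4278769}$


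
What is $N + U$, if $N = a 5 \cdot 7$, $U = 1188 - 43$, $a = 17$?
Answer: $1740$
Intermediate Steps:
$U = 1145$ ($U = 1188 - 43 = 1145$)
$N = 595$ ($N = 17 \cdot 5 \cdot 7 = 17 \cdot 35 = 595$)
$N + U = 595 + 1145 = 1740$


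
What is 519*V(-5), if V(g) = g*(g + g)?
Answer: 25950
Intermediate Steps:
V(g) = 2*g² (V(g) = g*(2*g) = 2*g²)
519*V(-5) = 519*(2*(-5)²) = 519*(2*25) = 519*50 = 25950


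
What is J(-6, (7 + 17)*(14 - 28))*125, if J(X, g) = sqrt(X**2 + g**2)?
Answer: 750*sqrt(3137) ≈ 42007.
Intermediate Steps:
J(-6, (7 + 17)*(14 - 28))*125 = sqrt((-6)**2 + ((7 + 17)*(14 - 28))**2)*125 = sqrt(36 + (24*(-14))**2)*125 = sqrt(36 + (-336)**2)*125 = sqrt(36 + 112896)*125 = sqrt(112932)*125 = (6*sqrt(3137))*125 = 750*sqrt(3137)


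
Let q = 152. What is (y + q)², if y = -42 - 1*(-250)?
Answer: 129600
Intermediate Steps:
y = 208 (y = -42 + 250 = 208)
(y + q)² = (208 + 152)² = 360² = 129600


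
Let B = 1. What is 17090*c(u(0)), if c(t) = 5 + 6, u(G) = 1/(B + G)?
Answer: 187990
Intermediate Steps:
u(G) = 1/(1 + G)
c(t) = 11
17090*c(u(0)) = 17090*11 = 187990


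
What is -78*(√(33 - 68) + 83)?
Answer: -6474 - 78*I*√35 ≈ -6474.0 - 461.45*I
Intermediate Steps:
-78*(√(33 - 68) + 83) = -78*(√(-35) + 83) = -78*(I*√35 + 83) = -78*(83 + I*√35) = -6474 - 78*I*√35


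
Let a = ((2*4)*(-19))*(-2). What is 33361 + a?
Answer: 33665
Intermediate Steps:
a = 304 (a = (8*(-19))*(-2) = -152*(-2) = 304)
33361 + a = 33361 + 304 = 33665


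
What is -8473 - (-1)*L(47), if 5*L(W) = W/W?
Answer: -42364/5 ≈ -8472.8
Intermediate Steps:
L(W) = 1/5 (L(W) = (W/W)/5 = (1/5)*1 = 1/5)
-8473 - (-1)*L(47) = -8473 - (-1)/5 = -8473 - 1*(-1/5) = -8473 + 1/5 = -42364/5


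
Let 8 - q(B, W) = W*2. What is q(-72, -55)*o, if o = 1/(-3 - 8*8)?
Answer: -59/44 ≈ -1.3409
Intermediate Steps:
q(B, W) = 8 - 2*W (q(B, W) = 8 - W*2 = 8 - 2*W)
o = -1/88 (o = (1/8)/(-11) = -1/11*1/8 = -1/88 ≈ -0.011364)
q(-72, -55)*o = (8 - 2*(-55))*(-1/88) = (8 + 110)*(-1/88) = 118*(-1/88) = -59/44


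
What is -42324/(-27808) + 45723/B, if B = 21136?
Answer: 67688289/18367184 ≈ 3.6853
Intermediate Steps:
-42324/(-27808) + 45723/B = -42324/(-27808) + 45723/21136 = -42324*(-1/27808) + 45723*(1/21136) = 10581/6952 + 45723/21136 = 67688289/18367184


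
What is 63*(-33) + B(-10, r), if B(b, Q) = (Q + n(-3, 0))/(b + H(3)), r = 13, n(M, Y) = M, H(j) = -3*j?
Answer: -39511/19 ≈ -2079.5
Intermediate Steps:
B(b, Q) = (-3 + Q)/(-9 + b) (B(b, Q) = (Q - 3)/(b - 3*3) = (-3 + Q)/(b - 9) = (-3 + Q)/(-9 + b))
63*(-33) + B(-10, r) = 63*(-33) + (-3 + 13)/(-9 - 10) = -2079 + 10/(-19) = -2079 - 1/19*10 = -2079 - 10/19 = -39511/19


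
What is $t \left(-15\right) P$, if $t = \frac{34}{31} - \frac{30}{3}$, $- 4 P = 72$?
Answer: $- \frac{74520}{31} \approx -2403.9$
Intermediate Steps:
$P = -18$ ($P = \left(- \frac{1}{4}\right) 72 = -18$)
$t = - \frac{276}{31}$ ($t = 34 \cdot \frac{1}{31} - 10 = \frac{34}{31} - 10 = - \frac{276}{31} \approx -8.9032$)
$t \left(-15\right) P = \left(- \frac{276}{31}\right) \left(-15\right) \left(-18\right) = \frac{4140}{31} \left(-18\right) = - \frac{74520}{31}$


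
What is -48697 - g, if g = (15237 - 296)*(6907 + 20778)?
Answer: -413690282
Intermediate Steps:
g = 413641585 (g = 14941*27685 = 413641585)
-48697 - g = -48697 - 1*413641585 = -48697 - 413641585 = -413690282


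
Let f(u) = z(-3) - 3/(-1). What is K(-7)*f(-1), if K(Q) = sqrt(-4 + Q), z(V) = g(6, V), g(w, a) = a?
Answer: 0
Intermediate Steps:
z(V) = V
f(u) = 0 (f(u) = -3 - 3/(-1) = -3 - 3*(-1) = -3 - 1*(-3) = -3 + 3 = 0)
K(-7)*f(-1) = sqrt(-4 - 7)*0 = sqrt(-11)*0 = (I*sqrt(11))*0 = 0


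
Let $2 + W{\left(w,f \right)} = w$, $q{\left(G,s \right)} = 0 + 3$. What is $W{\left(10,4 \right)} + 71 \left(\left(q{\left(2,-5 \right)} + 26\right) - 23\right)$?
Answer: $434$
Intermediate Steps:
$q{\left(G,s \right)} = 3$
$W{\left(w,f \right)} = -2 + w$
$W{\left(10,4 \right)} + 71 \left(\left(q{\left(2,-5 \right)} + 26\right) - 23\right) = \left(-2 + 10\right) + 71 \left(\left(3 + 26\right) - 23\right) = 8 + 71 \left(29 - 23\right) = 8 + 71 \cdot 6 = 8 + 426 = 434$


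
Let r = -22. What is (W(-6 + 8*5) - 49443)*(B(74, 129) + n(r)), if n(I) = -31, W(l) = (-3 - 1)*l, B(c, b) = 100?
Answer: -3420951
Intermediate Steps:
W(l) = -4*l
(W(-6 + 8*5) - 49443)*(B(74, 129) + n(r)) = (-4*(-6 + 8*5) - 49443)*(100 - 31) = (-4*(-6 + 40) - 49443)*69 = (-4*34 - 49443)*69 = (-136 - 49443)*69 = -49579*69 = -3420951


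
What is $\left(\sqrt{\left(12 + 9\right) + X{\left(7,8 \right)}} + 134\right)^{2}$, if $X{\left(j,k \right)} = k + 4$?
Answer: $\left(134 + \sqrt{33}\right)^{2} \approx 19529.0$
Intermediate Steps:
$X{\left(j,k \right)} = 4 + k$
$\left(\sqrt{\left(12 + 9\right) + X{\left(7,8 \right)}} + 134\right)^{2} = \left(\sqrt{\left(12 + 9\right) + \left(4 + 8\right)} + 134\right)^{2} = \left(\sqrt{21 + 12} + 134\right)^{2} = \left(\sqrt{33} + 134\right)^{2} = \left(134 + \sqrt{33}\right)^{2}$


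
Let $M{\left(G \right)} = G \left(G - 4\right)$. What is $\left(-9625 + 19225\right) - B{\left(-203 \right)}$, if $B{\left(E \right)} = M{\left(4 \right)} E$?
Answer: $9600$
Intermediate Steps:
$M{\left(G \right)} = G \left(-4 + G\right)$
$B{\left(E \right)} = 0$ ($B{\left(E \right)} = 4 \left(-4 + 4\right) E = 4 \cdot 0 E = 0 E = 0$)
$\left(-9625 + 19225\right) - B{\left(-203 \right)} = \left(-9625 + 19225\right) - 0 = 9600 + 0 = 9600$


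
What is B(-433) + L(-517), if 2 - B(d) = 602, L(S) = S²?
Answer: 266689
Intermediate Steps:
B(d) = -600 (B(d) = 2 - 1*602 = 2 - 602 = -600)
B(-433) + L(-517) = -600 + (-517)² = -600 + 267289 = 266689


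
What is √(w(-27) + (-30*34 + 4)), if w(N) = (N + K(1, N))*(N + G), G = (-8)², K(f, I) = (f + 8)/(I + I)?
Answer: I*√72762/6 ≈ 44.957*I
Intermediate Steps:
K(f, I) = (8 + f)/(2*I) (K(f, I) = (8 + f)/((2*I)) = (8 + f)*(1/(2*I)) = (8 + f)/(2*I))
G = 64
w(N) = (64 + N)*(N + 9/(2*N)) (w(N) = (N + (8 + 1)/(2*N))*(N + 64) = (N + (½)*9/N)*(64 + N) = (N + 9/(2*N))*(64 + N) = (64 + N)*(N + 9/(2*N)))
√(w(-27) + (-30*34 + 4)) = √((9/2 + (-27)² + 64*(-27) + 288/(-27)) + (-30*34 + 4)) = √((9/2 + 729 - 1728 + 288*(-1/27)) + (-1020 + 4)) = √((9/2 + 729 - 1728 - 32/3) - 1016) = √(-6031/6 - 1016) = √(-12127/6) = I*√72762/6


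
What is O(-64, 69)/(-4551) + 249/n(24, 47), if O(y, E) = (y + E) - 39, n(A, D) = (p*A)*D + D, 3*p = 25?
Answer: 484799/14331099 ≈ 0.033828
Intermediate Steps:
p = 25/3 (p = (⅓)*25 = 25/3 ≈ 8.3333)
n(A, D) = D + 25*A*D/3 (n(A, D) = (25*A/3)*D + D = 25*A*D/3 + D = D + 25*A*D/3)
O(y, E) = -39 + E + y (O(y, E) = (E + y) - 39 = -39 + E + y)
O(-64, 69)/(-4551) + 249/n(24, 47) = (-39 + 69 - 64)/(-4551) + 249/(((⅓)*47*(3 + 25*24))) = -34*(-1/4551) + 249/(((⅓)*47*(3 + 600))) = 34/4551 + 249/(((⅓)*47*603)) = 34/4551 + 249/9447 = 34/4551 + 249*(1/9447) = 34/4551 + 83/3149 = 484799/14331099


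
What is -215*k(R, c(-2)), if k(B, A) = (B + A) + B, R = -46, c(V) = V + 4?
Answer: 19350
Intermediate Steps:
c(V) = 4 + V
k(B, A) = A + 2*B (k(B, A) = (A + B) + B = A + 2*B)
-215*k(R, c(-2)) = -215*((4 - 2) + 2*(-46)) = -215*(2 - 92) = -215*(-90) = 19350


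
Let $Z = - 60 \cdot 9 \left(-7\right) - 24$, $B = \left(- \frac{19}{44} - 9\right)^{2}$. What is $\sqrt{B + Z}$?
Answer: $\frac{\sqrt{7443841}}{44} \approx 62.008$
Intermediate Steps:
$B = \frac{172225}{1936}$ ($B = \left(\left(-19\right) \frac{1}{44} - 9\right)^{2} = \left(- \frac{19}{44} - 9\right)^{2} = \left(- \frac{415}{44}\right)^{2} = \frac{172225}{1936} \approx 88.959$)
$Z = 3756$ ($Z = \left(-60\right) \left(-63\right) - 24 = 3780 - 24 = 3756$)
$\sqrt{B + Z} = \sqrt{\frac{172225}{1936} + 3756} = \sqrt{\frac{7443841}{1936}} = \frac{\sqrt{7443841}}{44}$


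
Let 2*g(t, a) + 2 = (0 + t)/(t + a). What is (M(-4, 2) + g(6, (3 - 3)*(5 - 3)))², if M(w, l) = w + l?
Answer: 25/4 ≈ 6.2500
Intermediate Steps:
M(w, l) = l + w
g(t, a) = -1 + t/(2*(a + t)) (g(t, a) = -1 + ((0 + t)/(t + a))/2 = -1 + (t/(a + t))/2 = -1 + t/(2*(a + t)))
(M(-4, 2) + g(6, (3 - 3)*(5 - 3)))² = ((2 - 4) + (-(3 - 3)*(5 - 3) - ½*6)/((3 - 3)*(5 - 3) + 6))² = (-2 + (-0*2 - 3)/(0*2 + 6))² = (-2 + (-1*0 - 3)/(0 + 6))² = (-2 + (0 - 3)/6)² = (-2 + (⅙)*(-3))² = (-2 - ½)² = (-5/2)² = 25/4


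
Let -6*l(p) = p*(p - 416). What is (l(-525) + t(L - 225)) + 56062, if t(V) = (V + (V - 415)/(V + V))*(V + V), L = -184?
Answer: 614925/2 ≈ 3.0746e+5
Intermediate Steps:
l(p) = -p*(-416 + p)/6 (l(p) = -p*(p - 416)/6 = -p*(-416 + p)/6)
t(V) = 2*V*(V + (-415 + V)/(2*V)) (t(V) = (V + (-415 + V)/((2*V)))*(2*V) = (V + (-415 + V)*(1/(2*V)))*(2*V) = (V + (-415 + V)/(2*V))*(2*V) = 2*V*(V + (-415 + V)/(2*V)))
(l(-525) + t(L - 225)) + 56062 = ((1/6)*(-525)*(416 - 1*(-525)) + (-415 + (-184 - 225) + 2*(-184 - 225)**2)) + 56062 = ((1/6)*(-525)*(416 + 525) + (-415 - 409 + 2*(-409)**2)) + 56062 = ((1/6)*(-525)*941 + (-415 - 409 + 2*167281)) + 56062 = (-164675/2 + (-415 - 409 + 334562)) + 56062 = (-164675/2 + 333738) + 56062 = 502801/2 + 56062 = 614925/2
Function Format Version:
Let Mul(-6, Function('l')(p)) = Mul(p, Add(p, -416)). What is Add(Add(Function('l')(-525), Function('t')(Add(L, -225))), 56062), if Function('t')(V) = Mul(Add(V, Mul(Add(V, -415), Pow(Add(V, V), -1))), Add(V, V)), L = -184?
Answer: Rational(614925, 2) ≈ 3.0746e+5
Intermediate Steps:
Function('l')(p) = Mul(Rational(-1, 6), p, Add(-416, p)) (Function('l')(p) = Mul(Rational(-1, 6), Mul(p, Add(p, -416))) = Mul(Rational(-1, 6), Mul(p, Add(-416, p))) = Mul(Rational(-1, 6), p, Add(-416, p)))
Function('t')(V) = Mul(2, V, Add(V, Mul(Rational(1, 2), Pow(V, -1), Add(-415, V)))) (Function('t')(V) = Mul(Add(V, Mul(Add(-415, V), Pow(Mul(2, V), -1))), Mul(2, V)) = Mul(Add(V, Mul(Add(-415, V), Mul(Rational(1, 2), Pow(V, -1)))), Mul(2, V)) = Mul(Add(V, Mul(Rational(1, 2), Pow(V, -1), Add(-415, V))), Mul(2, V)) = Mul(2, V, Add(V, Mul(Rational(1, 2), Pow(V, -1), Add(-415, V)))))
Add(Add(Function('l')(-525), Function('t')(Add(L, -225))), 56062) = Add(Add(Mul(Rational(1, 6), -525, Add(416, Mul(-1, -525))), Add(-415, Add(-184, -225), Mul(2, Pow(Add(-184, -225), 2)))), 56062) = Add(Add(Mul(Rational(1, 6), -525, Add(416, 525)), Add(-415, -409, Mul(2, Pow(-409, 2)))), 56062) = Add(Add(Mul(Rational(1, 6), -525, 941), Add(-415, -409, Mul(2, 167281))), 56062) = Add(Add(Rational(-164675, 2), Add(-415, -409, 334562)), 56062) = Add(Add(Rational(-164675, 2), 333738), 56062) = Add(Rational(502801, 2), 56062) = Rational(614925, 2)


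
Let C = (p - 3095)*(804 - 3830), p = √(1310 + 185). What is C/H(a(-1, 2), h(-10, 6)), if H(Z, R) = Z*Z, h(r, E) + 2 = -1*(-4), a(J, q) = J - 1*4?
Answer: 1873094/5 - 3026*√1495/25 ≈ 3.6994e+5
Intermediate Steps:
a(J, q) = -4 + J (a(J, q) = J - 4 = -4 + J)
h(r, E) = 2 (h(r, E) = -2 - 1*(-4) = -2 + 4 = 2)
p = √1495 ≈ 38.665
H(Z, R) = Z²
C = 9365470 - 3026*√1495 (C = (√1495 - 3095)*(804 - 3830) = (-3095 + √1495)*(-3026) = 9365470 - 3026*√1495 ≈ 9.2485e+6)
C/H(a(-1, 2), h(-10, 6)) = (9365470 - 3026*√1495)/((-4 - 1)²) = (9365470 - 3026*√1495)/((-5)²) = (9365470 - 3026*√1495)/25 = (9365470 - 3026*√1495)*(1/25) = 1873094/5 - 3026*√1495/25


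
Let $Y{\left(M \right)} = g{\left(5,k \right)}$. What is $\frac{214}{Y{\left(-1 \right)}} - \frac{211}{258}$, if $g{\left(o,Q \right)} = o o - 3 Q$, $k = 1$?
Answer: $\frac{25285}{2838} \approx 8.9094$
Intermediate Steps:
$g{\left(o,Q \right)} = o^{2} - 3 Q$
$Y{\left(M \right)} = 22$ ($Y{\left(M \right)} = 5^{2} - 3 = 25 - 3 = 22$)
$\frac{214}{Y{\left(-1 \right)}} - \frac{211}{258} = \frac{214}{22} - \frac{211}{258} = 214 \cdot \frac{1}{22} - \frac{211}{258} = \frac{107}{11} - \frac{211}{258} = \frac{25285}{2838}$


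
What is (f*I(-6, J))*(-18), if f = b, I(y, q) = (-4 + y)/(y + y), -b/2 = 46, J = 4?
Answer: 1380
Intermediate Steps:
b = -92 (b = -2*46 = -92)
I(y, q) = (-4 + y)/(2*y) (I(y, q) = (-4 + y)/((2*y)) = (-4 + y)*(1/(2*y)) = (-4 + y)/(2*y))
f = -92
(f*I(-6, J))*(-18) = -46*(-4 - 6)/(-6)*(-18) = -46*(-1)*(-10)/6*(-18) = -92*⅚*(-18) = -230/3*(-18) = 1380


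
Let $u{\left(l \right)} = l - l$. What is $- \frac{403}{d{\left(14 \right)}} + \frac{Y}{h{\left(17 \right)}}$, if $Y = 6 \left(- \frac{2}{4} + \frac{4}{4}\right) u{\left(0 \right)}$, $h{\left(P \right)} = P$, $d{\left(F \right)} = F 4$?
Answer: $- \frac{403}{56} \approx -7.1964$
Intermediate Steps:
$u{\left(l \right)} = 0$
$d{\left(F \right)} = 4 F$
$Y = 0$ ($Y = 6 \left(- \frac{2}{4} + \frac{4}{4}\right) 0 = 6 \left(\left(-2\right) \frac{1}{4} + 4 \cdot \frac{1}{4}\right) 0 = 6 \left(- \frac{1}{2} + 1\right) 0 = 6 \cdot \frac{1}{2} \cdot 0 = 3 \cdot 0 = 0$)
$- \frac{403}{d{\left(14 \right)}} + \frac{Y}{h{\left(17 \right)}} = - \frac{403}{4 \cdot 14} + \frac{0}{17} = - \frac{403}{56} + 0 \cdot \frac{1}{17} = \left(-403\right) \frac{1}{56} + 0 = - \frac{403}{56} + 0 = - \frac{403}{56}$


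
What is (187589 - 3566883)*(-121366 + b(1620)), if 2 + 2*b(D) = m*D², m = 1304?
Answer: -5781929566412302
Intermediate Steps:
b(D) = -1 + 652*D² (b(D) = -1 + (1304*D²)/2 = -1 + 652*D²)
(187589 - 3566883)*(-121366 + b(1620)) = (187589 - 3566883)*(-121366 + (-1 + 652*1620²)) = -3379294*(-121366 + (-1 + 652*2624400)) = -3379294*(-121366 + (-1 + 1711108800)) = -3379294*(-121366 + 1711108799) = -3379294*1710987433 = -5781929566412302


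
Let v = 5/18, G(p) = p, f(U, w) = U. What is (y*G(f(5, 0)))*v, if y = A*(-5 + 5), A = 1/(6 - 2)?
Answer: 0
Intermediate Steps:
A = 1/4 ≈ 0.25000
y = 0 (y = (-5 + 5)/4 = (1/4)*0 = 0)
v = 5/18 (v = 5*(1/18) = 5/18 ≈ 0.27778)
(y*G(f(5, 0)))*v = (0*5)*(5/18) = 0*(5/18) = 0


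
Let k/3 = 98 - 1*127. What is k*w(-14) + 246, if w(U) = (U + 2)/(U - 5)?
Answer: 3630/19 ≈ 191.05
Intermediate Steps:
k = -87 (k = 3*(98 - 1*127) = 3*(98 - 127) = 3*(-29) = -87)
w(U) = (2 + U)/(-5 + U)
k*w(-14) + 246 = -87*(2 - 14)/(-5 - 14) + 246 = -87*(-12)/(-19) + 246 = -(-87)*(-12)/19 + 246 = -87*12/19 + 246 = -1044/19 + 246 = 3630/19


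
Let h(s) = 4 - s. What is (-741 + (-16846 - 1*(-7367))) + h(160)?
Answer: -10376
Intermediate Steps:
(-741 + (-16846 - 1*(-7367))) + h(160) = (-741 + (-16846 - 1*(-7367))) + (4 - 1*160) = (-741 + (-16846 + 7367)) + (4 - 160) = (-741 - 9479) - 156 = -10220 - 156 = -10376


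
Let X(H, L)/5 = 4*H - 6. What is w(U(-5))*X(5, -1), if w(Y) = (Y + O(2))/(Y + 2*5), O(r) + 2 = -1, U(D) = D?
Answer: -112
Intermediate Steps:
O(r) = -3 (O(r) = -2 - 1 = -3)
w(Y) = (-3 + Y)/(10 + Y) (w(Y) = (Y - 3)/(Y + 2*5) = (-3 + Y)/(Y + 10) = (-3 + Y)/(10 + Y))
X(H, L) = -30 + 20*H (X(H, L) = 5*(4*H - 6) = 5*(-6 + 4*H) = -30 + 20*H)
w(U(-5))*X(5, -1) = ((-3 - 5)/(10 - 5))*(-30 + 20*5) = (-8/5)*(-30 + 100) = ((⅕)*(-8))*70 = -8/5*70 = -112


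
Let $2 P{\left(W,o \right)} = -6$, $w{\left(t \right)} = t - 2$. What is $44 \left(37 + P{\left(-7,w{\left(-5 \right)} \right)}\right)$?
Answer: $1496$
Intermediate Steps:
$w{\left(t \right)} = -2 + t$
$P{\left(W,o \right)} = -3$ ($P{\left(W,o \right)} = \frac{1}{2} \left(-6\right) = -3$)
$44 \left(37 + P{\left(-7,w{\left(-5 \right)} \right)}\right) = 44 \left(37 - 3\right) = 44 \cdot 34 = 1496$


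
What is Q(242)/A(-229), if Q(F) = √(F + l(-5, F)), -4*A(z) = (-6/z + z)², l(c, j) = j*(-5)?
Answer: -4614808*I*√2/2749429225 ≈ -0.0023737*I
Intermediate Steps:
l(c, j) = -5*j
A(z) = -(z - 6/z)²/4 (A(z) = -(-6/z + z)²/4 = -(z - 6/z)²/4)
Q(F) = 2*√(-F) (Q(F) = √(F - 5*F) = √(-4*F) = 2*√(-F))
Q(242)/A(-229) = (2*√(-1*242))/((-¼*(-6 + (-229)²)²/(-229)²)) = (2*√(-242))/((-¼*1/52441*(-6 + 52441)²)) = (2*(11*I*√2))/((-¼*1/52441*52435²)) = (22*I*√2)/((-¼*1/52441*2749429225)) = (22*I*√2)/(-2749429225/209764) = (22*I*√2)*(-209764/2749429225) = -4614808*I*√2/2749429225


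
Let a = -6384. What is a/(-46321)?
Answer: 6384/46321 ≈ 0.13782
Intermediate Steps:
a/(-46321) = -6384/(-46321) = -6384*(-1/46321) = 6384/46321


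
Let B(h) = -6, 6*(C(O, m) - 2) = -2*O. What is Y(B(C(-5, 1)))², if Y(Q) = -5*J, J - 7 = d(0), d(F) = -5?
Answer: 100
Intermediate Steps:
C(O, m) = 2 - O/3 (C(O, m) = 2 + (-2*O)/6 = 2 - O/3)
J = 2 (J = 7 - 5 = 2)
Y(Q) = -10 (Y(Q) = -5*2 = -10)
Y(B(C(-5, 1)))² = (-10)² = 100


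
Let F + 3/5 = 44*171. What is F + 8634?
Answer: 80787/5 ≈ 16157.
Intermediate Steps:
F = 37617/5 (F = -⅗ + 44*171 = -⅗ + 7524 = 37617/5 ≈ 7523.4)
F + 8634 = 37617/5 + 8634 = 80787/5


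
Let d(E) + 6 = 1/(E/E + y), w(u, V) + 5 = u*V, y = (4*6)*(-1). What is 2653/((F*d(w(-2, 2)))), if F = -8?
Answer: 61019/1112 ≈ 54.873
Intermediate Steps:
y = -24 (y = 24*(-1) = -24)
w(u, V) = -5 + V*u (w(u, V) = -5 + u*V = -5 + V*u)
d(E) = -139/23 (d(E) = -6 + 1/(E/E - 24) = -6 + 1/(1 - 24) = -6 + 1/(-23) = -6 - 1/23 = -139/23)
2653/((F*d(w(-2, 2)))) = 2653/((-8*(-139/23))) = 2653/(1112/23) = 2653*(23/1112) = 61019/1112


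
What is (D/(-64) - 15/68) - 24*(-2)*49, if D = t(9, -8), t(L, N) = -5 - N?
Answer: 2558685/1088 ≈ 2351.7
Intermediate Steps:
D = 3 (D = -5 - 1*(-8) = -5 + 8 = 3)
(D/(-64) - 15/68) - 24*(-2)*49 = (3/(-64) - 15/68) - 24*(-2)*49 = (3*(-1/64) - 15*1/68) + 48*49 = (-3/64 - 15/68) + 2352 = -291/1088 + 2352 = 2558685/1088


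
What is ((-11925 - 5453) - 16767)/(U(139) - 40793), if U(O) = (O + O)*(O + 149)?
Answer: -34145/39271 ≈ -0.86947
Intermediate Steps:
U(O) = 2*O*(149 + O) (U(O) = (2*O)*(149 + O) = 2*O*(149 + O))
((-11925 - 5453) - 16767)/(U(139) - 40793) = ((-11925 - 5453) - 16767)/(2*139*(149 + 139) - 40793) = (-17378 - 16767)/(2*139*288 - 40793) = -34145/(80064 - 40793) = -34145/39271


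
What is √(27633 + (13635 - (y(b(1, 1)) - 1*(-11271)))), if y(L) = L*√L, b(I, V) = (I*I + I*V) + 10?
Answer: √(29997 - 24*√3) ≈ 173.08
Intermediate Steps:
b(I, V) = 10 + I² + I*V (b(I, V) = (I² + I*V) + 10 = 10 + I² + I*V)
y(L) = L^(3/2)
√(27633 + (13635 - (y(b(1, 1)) - 1*(-11271)))) = √(27633 + (13635 - ((10 + 1² + 1*1)^(3/2) - 1*(-11271)))) = √(27633 + (13635 - ((10 + 1 + 1)^(3/2) + 11271))) = √(27633 + (13635 - (12^(3/2) + 11271))) = √(27633 + (13635 - (24*√3 + 11271))) = √(27633 + (13635 - (11271 + 24*√3))) = √(27633 + (13635 + (-11271 - 24*√3))) = √(27633 + (2364 - 24*√3)) = √(29997 - 24*√3)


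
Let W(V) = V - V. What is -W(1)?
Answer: 0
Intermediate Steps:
W(V) = 0
-W(1) = -1*0 = 0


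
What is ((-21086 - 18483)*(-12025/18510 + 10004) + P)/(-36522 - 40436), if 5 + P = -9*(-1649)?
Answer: 1465280231435/284898516 ≈ 5143.2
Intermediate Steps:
P = 14836 (P = -5 - 9*(-1649) = -5 + 14841 = 14836)
((-21086 - 18483)*(-12025/18510 + 10004) + P)/(-36522 - 40436) = ((-21086 - 18483)*(-12025/18510 + 10004) + 14836)/(-36522 - 40436) = (-39569*(-12025*1/18510 + 10004) + 14836)/(-76958) = (-39569*(-2405/3702 + 10004) + 14836)*(-1/76958) = (-39569*37032403/3702 + 14836)*(-1/76958) = (-1465335154307/3702 + 14836)*(-1/76958) = -1465280231435/3702*(-1/76958) = 1465280231435/284898516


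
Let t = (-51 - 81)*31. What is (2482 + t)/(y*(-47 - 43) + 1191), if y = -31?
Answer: -1610/3981 ≈ -0.40442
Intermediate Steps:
t = -4092 (t = -132*31 = -4092)
(2482 + t)/(y*(-47 - 43) + 1191) = (2482 - 4092)/(-31*(-47 - 43) + 1191) = -1610/(-31*(-90) + 1191) = -1610/(2790 + 1191) = -1610/3981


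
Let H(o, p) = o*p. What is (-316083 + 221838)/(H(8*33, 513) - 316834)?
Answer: 94245/181402 ≈ 0.51954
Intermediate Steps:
(-316083 + 221838)/(H(8*33, 513) - 316834) = (-316083 + 221838)/((8*33)*513 - 316834) = -94245/(264*513 - 316834) = -94245/(135432 - 316834) = -94245/(-181402) = -94245*(-1/181402) = 94245/181402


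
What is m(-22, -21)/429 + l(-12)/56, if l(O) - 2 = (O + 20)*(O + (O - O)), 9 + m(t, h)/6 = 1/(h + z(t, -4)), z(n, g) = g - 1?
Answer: -93953/52052 ≈ -1.8050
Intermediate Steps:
z(n, g) = -1 + g
m(t, h) = -54 + 6/(-5 + h) (m(t, h) = -54 + 6/(h + (-1 - 4)) = -54 + 6/(h - 5) = -54 + 6/(-5 + h))
l(O) = 2 + O*(20 + O) (l(O) = 2 + (O + 20)*(O + (O - O)) = 2 + (20 + O)*(O + 0) = 2 + (20 + O)*O = 2 + O*(20 + O))
m(-22, -21)/429 + l(-12)/56 = (6*(46 - 9*(-21))/(-5 - 21))/429 + (2 + (-12)² + 20*(-12))/56 = (6*(46 + 189)/(-26))*(1/429) + (2 + 144 - 240)*(1/56) = (6*(-1/26)*235)*(1/429) - 94*1/56 = -705/13*1/429 - 47/28 = -235/1859 - 47/28 = -93953/52052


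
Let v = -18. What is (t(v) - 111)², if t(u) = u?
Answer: 16641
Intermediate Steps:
(t(v) - 111)² = (-18 - 111)² = (-129)² = 16641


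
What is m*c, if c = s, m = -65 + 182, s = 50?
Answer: 5850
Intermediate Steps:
m = 117
c = 50
m*c = 117*50 = 5850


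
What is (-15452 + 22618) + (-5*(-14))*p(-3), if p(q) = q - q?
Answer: 7166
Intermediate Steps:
p(q) = 0
(-15452 + 22618) + (-5*(-14))*p(-3) = (-15452 + 22618) - 5*(-14)*0 = 7166 + 70*0 = 7166 + 0 = 7166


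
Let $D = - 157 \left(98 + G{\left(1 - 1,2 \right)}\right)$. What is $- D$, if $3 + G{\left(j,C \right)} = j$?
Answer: $14915$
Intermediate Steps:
$G{\left(j,C \right)} = -3 + j$
$D = -14915$ ($D = - 157 \left(98 + \left(-3 + \left(1 - 1\right)\right)\right) = - 157 \left(98 + \left(-3 + 0\right)\right) = - 157 \left(98 - 3\right) = \left(-157\right) 95 = -14915$)
$- D = \left(-1\right) \left(-14915\right) = 14915$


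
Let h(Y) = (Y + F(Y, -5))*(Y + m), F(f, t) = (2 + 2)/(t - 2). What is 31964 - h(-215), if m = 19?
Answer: -10288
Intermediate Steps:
F(f, t) = 4/(-2 + t)
h(Y) = (19 + Y)*(-4/7 + Y) (h(Y) = (Y + 4/(-2 - 5))*(Y + 19) = (Y + 4/(-7))*(19 + Y) = (Y + 4*(-⅐))*(19 + Y) = (Y - 4/7)*(19 + Y) = (-4/7 + Y)*(19 + Y) = (19 + Y)*(-4/7 + Y))
31964 - h(-215) = 31964 - (-76/7 + (-215)² + (129/7)*(-215)) = 31964 - (-76/7 + 46225 - 27735/7) = 31964 - 1*42252 = 31964 - 42252 = -10288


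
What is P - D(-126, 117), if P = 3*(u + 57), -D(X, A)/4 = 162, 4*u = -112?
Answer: 735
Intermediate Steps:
u = -28 (u = (1/4)*(-112) = -28)
D(X, A) = -648 (D(X, A) = -4*162 = -648)
P = 87 (P = 3*(-28 + 57) = 3*29 = 87)
P - D(-126, 117) = 87 - 1*(-648) = 87 + 648 = 735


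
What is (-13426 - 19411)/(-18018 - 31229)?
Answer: 32837/49247 ≈ 0.66678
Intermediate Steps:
(-13426 - 19411)/(-18018 - 31229) = -32837/(-49247) = -32837*(-1/49247) = 32837/49247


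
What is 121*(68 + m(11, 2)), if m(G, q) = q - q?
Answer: 8228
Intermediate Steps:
m(G, q) = 0
121*(68 + m(11, 2)) = 121*(68 + 0) = 121*68 = 8228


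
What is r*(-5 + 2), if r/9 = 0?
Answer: 0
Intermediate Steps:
r = 0 (r = 9*0 = 0)
r*(-5 + 2) = 0*(-5 + 2) = 0*(-3) = 0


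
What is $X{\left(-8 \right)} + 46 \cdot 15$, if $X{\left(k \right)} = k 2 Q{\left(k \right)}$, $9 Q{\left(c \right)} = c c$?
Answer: $\frac{5186}{9} \approx 576.22$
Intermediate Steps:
$Q{\left(c \right)} = \frac{c^{2}}{9}$ ($Q{\left(c \right)} = \frac{c c}{9} = \frac{c^{2}}{9}$)
$X{\left(k \right)} = \frac{2 k^{3}}{9}$ ($X{\left(k \right)} = k 2 \frac{k^{2}}{9} = 2 k \frac{k^{2}}{9} = \frac{2 k^{3}}{9}$)
$X{\left(-8 \right)} + 46 \cdot 15 = \frac{2 \left(-8\right)^{3}}{9} + 46 \cdot 15 = \frac{2}{9} \left(-512\right) + 690 = - \frac{1024}{9} + 690 = \frac{5186}{9}$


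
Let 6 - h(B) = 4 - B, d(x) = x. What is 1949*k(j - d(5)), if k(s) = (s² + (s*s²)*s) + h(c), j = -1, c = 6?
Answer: 2611660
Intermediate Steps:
h(B) = 2 + B (h(B) = 6 - (4 - B) = 6 + (-4 + B) = 2 + B)
k(s) = 8 + s² + s⁴ (k(s) = (s² + (s*s²)*s) + (2 + 6) = (s² + s³*s) + 8 = (s² + s⁴) + 8 = 8 + s² + s⁴)
1949*k(j - d(5)) = 1949*(8 + (-1 - 1*5)² + (-1 - 1*5)⁴) = 1949*(8 + (-1 - 5)² + (-1 - 5)⁴) = 1949*(8 + (-6)² + (-6)⁴) = 1949*(8 + 36 + 1296) = 1949*1340 = 2611660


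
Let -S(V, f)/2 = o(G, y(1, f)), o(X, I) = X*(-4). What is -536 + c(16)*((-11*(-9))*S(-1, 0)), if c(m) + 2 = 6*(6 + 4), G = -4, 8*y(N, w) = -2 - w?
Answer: -184280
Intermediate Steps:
y(N, w) = -1/4 - w/8 (y(N, w) = (-2 - w)/8 = -1/4 - w/8)
o(X, I) = -4*X
S(V, f) = -32 (S(V, f) = -(-8)*(-4) = -2*16 = -32)
c(m) = 58 (c(m) = -2 + 6*(6 + 4) = -2 + 6*10 = -2 + 60 = 58)
-536 + c(16)*((-11*(-9))*S(-1, 0)) = -536 + 58*(-11*(-9)*(-32)) = -536 + 58*(99*(-32)) = -536 + 58*(-3168) = -536 - 183744 = -184280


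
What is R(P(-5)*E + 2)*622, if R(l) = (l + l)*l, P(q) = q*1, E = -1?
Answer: 60956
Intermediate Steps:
P(q) = q
R(l) = 2*l**2 (R(l) = (2*l)*l = 2*l**2)
R(P(-5)*E + 2)*622 = (2*(-5*(-1) + 2)**2)*622 = (2*(5 + 2)**2)*622 = (2*7**2)*622 = (2*49)*622 = 98*622 = 60956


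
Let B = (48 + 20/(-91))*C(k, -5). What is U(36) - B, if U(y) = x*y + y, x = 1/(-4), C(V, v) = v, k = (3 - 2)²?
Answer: 24197/91 ≈ 265.90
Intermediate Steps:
k = 1 (k = 1² = 1)
B = -21740/91 (B = (48 + 20/(-91))*(-5) = (48 + 20*(-1/91))*(-5) = (48 - 20/91)*(-5) = (4348/91)*(-5) = -21740/91 ≈ -238.90)
x = -¼ ≈ -0.25000
U(y) = 3*y/4 (U(y) = -y/4 + y = 3*y/4)
U(36) - B = (¾)*36 - 1*(-21740/91) = 27 + 21740/91 = 24197/91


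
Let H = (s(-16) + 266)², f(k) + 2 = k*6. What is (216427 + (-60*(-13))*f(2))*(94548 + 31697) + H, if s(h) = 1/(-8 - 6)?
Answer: 5548291233269/196 ≈ 2.8308e+10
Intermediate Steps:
f(k) = -2 + 6*k (f(k) = -2 + k*6 = -2 + 6*k)
s(h) = -1/14 (s(h) = 1/(-14) = -1/14)
H = 13860729/196 (H = (-1/14 + 266)² = (3723/14)² = 13860729/196 ≈ 70718.)
(216427 + (-60*(-13))*f(2))*(94548 + 31697) + H = (216427 + (-60*(-13))*(-2 + 6*2))*(94548 + 31697) + 13860729/196 = (216427 + 780*(-2 + 12))*126245 + 13860729/196 = (216427 + 780*10)*126245 + 13860729/196 = (216427 + 7800)*126245 + 13860729/196 = 224227*126245 + 13860729/196 = 28307537615 + 13860729/196 = 5548291233269/196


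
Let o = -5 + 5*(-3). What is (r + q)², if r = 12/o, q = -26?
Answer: 17689/25 ≈ 707.56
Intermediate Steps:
o = -20 (o = -5 - 15 = -20)
r = -⅗ (r = 12/(-20) = 12*(-1/20) = -⅗ ≈ -0.60000)
(r + q)² = (-⅗ - 26)² = (-133/5)² = 17689/25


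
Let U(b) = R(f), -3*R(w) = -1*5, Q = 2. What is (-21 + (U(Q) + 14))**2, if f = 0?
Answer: 256/9 ≈ 28.444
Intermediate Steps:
R(w) = 5/3 (R(w) = -(-1)*5/3 = -1/3*(-5) = 5/3)
U(b) = 5/3
(-21 + (U(Q) + 14))**2 = (-21 + (5/3 + 14))**2 = (-21 + 47/3)**2 = (-16/3)**2 = 256/9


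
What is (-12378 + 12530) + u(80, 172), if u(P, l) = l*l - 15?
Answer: 29721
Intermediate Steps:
u(P, l) = -15 + l² (u(P, l) = l² - 15 = -15 + l²)
(-12378 + 12530) + u(80, 172) = (-12378 + 12530) + (-15 + 172²) = 152 + (-15 + 29584) = 152 + 29569 = 29721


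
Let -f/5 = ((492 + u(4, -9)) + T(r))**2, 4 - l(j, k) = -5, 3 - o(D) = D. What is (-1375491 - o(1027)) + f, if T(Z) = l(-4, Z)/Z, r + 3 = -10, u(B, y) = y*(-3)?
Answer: -459288143/169 ≈ -2.7177e+6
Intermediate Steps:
o(D) = 3 - D
l(j, k) = 9 (l(j, k) = 4 - 1*(-5) = 4 + 5 = 9)
u(B, y) = -3*y
r = -13 (r = -3 - 10 = -13)
T(Z) = 9/Z
f = -227003220/169 (f = -5*((492 - 3*(-9)) + 9/(-13))**2 = -5*((492 + 27) + 9*(-1/13))**2 = -5*(519 - 9/13)**2 = -5*(6738/13)**2 = -5*45400644/169 = -227003220/169 ≈ -1.3432e+6)
(-1375491 - o(1027)) + f = (-1375491 - (3 - 1*1027)) - 227003220/169 = (-1375491 - (3 - 1027)) - 227003220/169 = (-1375491 - 1*(-1024)) - 227003220/169 = (-1375491 + 1024) - 227003220/169 = -1374467 - 227003220/169 = -459288143/169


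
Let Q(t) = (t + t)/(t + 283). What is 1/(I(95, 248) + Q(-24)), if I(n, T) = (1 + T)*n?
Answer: 259/6126597 ≈ 4.2275e-5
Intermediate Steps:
I(n, T) = n*(1 + T)
Q(t) = 2*t/(283 + t) (Q(t) = (2*t)/(283 + t) = 2*t/(283 + t))
1/(I(95, 248) + Q(-24)) = 1/(95*(1 + 248) + 2*(-24)/(283 - 24)) = 1/(95*249 + 2*(-24)/259) = 1/(23655 + 2*(-24)*(1/259)) = 1/(23655 - 48/259) = 1/(6126597/259) = 259/6126597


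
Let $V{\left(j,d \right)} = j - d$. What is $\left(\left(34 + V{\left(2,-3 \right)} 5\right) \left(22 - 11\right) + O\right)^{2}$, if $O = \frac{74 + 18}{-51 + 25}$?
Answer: $\frac{70408881}{169} \approx 4.1662 \cdot 10^{5}$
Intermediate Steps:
$O = - \frac{46}{13}$ ($O = \frac{92}{-26} = 92 \left(- \frac{1}{26}\right) = - \frac{46}{13} \approx -3.5385$)
$\left(\left(34 + V{\left(2,-3 \right)} 5\right) \left(22 - 11\right) + O\right)^{2} = \left(\left(34 + \left(2 - -3\right) 5\right) \left(22 - 11\right) - \frac{46}{13}\right)^{2} = \left(\left(34 + \left(2 + 3\right) 5\right) 11 - \frac{46}{13}\right)^{2} = \left(\left(34 + 5 \cdot 5\right) 11 - \frac{46}{13}\right)^{2} = \left(\left(34 + 25\right) 11 - \frac{46}{13}\right)^{2} = \left(59 \cdot 11 - \frac{46}{13}\right)^{2} = \left(649 - \frac{46}{13}\right)^{2} = \left(\frac{8391}{13}\right)^{2} = \frac{70408881}{169}$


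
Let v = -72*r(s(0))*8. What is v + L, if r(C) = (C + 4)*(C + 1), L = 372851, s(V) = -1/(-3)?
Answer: 369523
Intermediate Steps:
s(V) = ⅓ (s(V) = -1*(-⅓) = ⅓)
r(C) = (1 + C)*(4 + C) (r(C) = (4 + C)*(1 + C) = (1 + C)*(4 + C))
v = -3328 (v = -72*(4 + (⅓)² + 5*(⅓))*8 = -72*(4 + ⅑ + 5/3)*8 = -72*52/9*8 = -416*8 = -3328)
v + L = -3328 + 372851 = 369523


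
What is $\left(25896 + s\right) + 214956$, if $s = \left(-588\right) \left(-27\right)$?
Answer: $256728$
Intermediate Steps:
$s = 15876$
$\left(25896 + s\right) + 214956 = \left(25896 + 15876\right) + 214956 = 41772 + 214956 = 256728$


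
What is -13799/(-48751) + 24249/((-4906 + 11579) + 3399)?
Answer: 1321146527/491020072 ≈ 2.6906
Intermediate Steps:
-13799/(-48751) + 24249/((-4906 + 11579) + 3399) = -13799*(-1/48751) + 24249/(6673 + 3399) = 13799/48751 + 24249/10072 = 1321146527/491020072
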